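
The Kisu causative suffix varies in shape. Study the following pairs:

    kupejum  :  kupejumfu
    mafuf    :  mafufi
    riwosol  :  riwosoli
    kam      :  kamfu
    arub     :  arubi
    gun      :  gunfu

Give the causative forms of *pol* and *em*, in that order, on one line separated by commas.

The pattern is nasality of the final consonant: -fu when the stem ends in a nasal (*kupejum*, *kam*, *gun*); -i when the stem ends in a non-nasal consonant (*mafuf*, *riwosol*, *arub*).
*pol*: final consonant = /l/, non-nasal → -i → *poli*.
Since the final consonant of *em* is /m/ (a nasal), it takes -fu, giving *emfu*.

poli, emfu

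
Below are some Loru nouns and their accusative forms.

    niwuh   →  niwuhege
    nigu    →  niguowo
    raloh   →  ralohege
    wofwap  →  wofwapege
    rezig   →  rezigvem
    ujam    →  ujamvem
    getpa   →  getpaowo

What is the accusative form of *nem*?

The alternation tracks the final sound of the stem — -ege when the stem ends in a voiceless consonant (*niwuh*, *raloh*, *wofwap*); -vem when the stem ends in a voiced consonant (*rezig*, *ujam*); -owo when the stem ends in a vowel (*nigu*, *getpa*).
Since the final sound of *nem* is /m/ (a voiced consonant), it takes -vem, giving *nemvem*.

nemvem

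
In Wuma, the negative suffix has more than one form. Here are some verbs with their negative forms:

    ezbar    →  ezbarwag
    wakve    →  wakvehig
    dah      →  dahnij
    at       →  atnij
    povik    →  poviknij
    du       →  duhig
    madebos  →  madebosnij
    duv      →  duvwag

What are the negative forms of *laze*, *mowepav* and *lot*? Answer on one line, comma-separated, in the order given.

lazehig, mowepavwag, lotnij

The suffix is conditioned by the final sound: -nij when the stem ends in a voiceless consonant (*dah*, *at*, *povik*, *madebos*); -wag when the stem ends in a voiced consonant (*ezbar*, *duv*); -hig when the stem ends in a vowel (*wakve*, *du*).
Since the final sound of *laze* is /e/ (a vowel), it takes -hig, giving *lazehig*.
The final sound of *mowepav* is /v/, which is a voiced consonant, so the suffix is -wag, giving *mowepavwag*.
*lot* — final sound /t/ (a voiceless consonant) → -nij → *lotnij*.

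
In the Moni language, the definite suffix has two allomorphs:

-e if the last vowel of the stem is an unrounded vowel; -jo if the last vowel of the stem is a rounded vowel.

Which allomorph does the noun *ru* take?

-jo

*ru* — last vowel /u/ (a rounded vowel) → -jo.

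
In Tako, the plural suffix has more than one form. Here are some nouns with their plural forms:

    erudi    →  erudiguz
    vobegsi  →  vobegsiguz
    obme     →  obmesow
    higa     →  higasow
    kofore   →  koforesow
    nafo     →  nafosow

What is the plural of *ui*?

The alternation tracks the last vowel of the stem — -guz when the last vowel of the stem is a high vowel (*erudi*, *vobegsi*); -sow when the last vowel of the stem is a non-high vowel (*obme*, *higa*, *kofore*, *nafo*).
Since the last vowel of *ui* is /i/ (a high vowel), it takes -guz, giving *uiguz*.

uiguz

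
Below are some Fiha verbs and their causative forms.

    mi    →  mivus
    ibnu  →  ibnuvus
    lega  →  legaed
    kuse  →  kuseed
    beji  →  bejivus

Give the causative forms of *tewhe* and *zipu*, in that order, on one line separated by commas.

tewheed, zipuvus

The alternation tracks the last vowel of the stem — -vus when the last vowel of the stem is a high vowel (*mi*, *ibnu*, *beji*); -ed when the last vowel of the stem is a non-high vowel (*lega*, *kuse*).
The last vowel of *tewhe* is /e/, which is a non-high vowel, so the suffix is -ed, giving *tewheed*.
The last vowel of *zipu* is /u/, which is a high vowel, so the suffix is -vus, giving *zipuvus*.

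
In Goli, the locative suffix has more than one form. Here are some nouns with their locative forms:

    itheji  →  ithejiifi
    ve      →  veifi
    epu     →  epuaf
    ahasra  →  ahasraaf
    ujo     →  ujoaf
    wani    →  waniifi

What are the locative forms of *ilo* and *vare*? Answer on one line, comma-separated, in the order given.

iloaf, vareifi

The suffix is conditioned by the last vowel: -ifi when the last vowel of the stem is a front vowel (*itheji*, *ve*, *wani*); -af when the last vowel of the stem is a back vowel (*epu*, *ahasra*, *ujo*).
*ilo* — last vowel /o/ (a back vowel) → -af → *iloaf*.
Since the last vowel of *vare* is /e/ (a front vowel), it takes -ifi, giving *vareifi*.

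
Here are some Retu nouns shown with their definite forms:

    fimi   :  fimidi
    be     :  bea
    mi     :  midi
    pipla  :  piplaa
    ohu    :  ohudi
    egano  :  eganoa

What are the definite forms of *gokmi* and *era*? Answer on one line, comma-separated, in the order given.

The pattern is height harmony: -di when the last vowel of the stem is a high vowel (*fimi*, *mi*, *ohu*); -a when the last vowel of the stem is a non-high vowel (*be*, *pipla*, *egano*).
*gokmi*: last vowel = /i/, a high vowel → -di → *gokmidi*.
*era* — last vowel /a/ (a non-high vowel) → -a → *eraa*.

gokmidi, eraa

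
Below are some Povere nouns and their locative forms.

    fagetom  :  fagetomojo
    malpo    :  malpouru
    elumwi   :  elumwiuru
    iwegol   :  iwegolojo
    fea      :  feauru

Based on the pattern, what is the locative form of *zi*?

The alternation tracks the final sound of the stem — -ojo when the stem ends in a consonant (*fagetom*, *iwegol*); -uru when the stem ends in a vowel (*malpo*, *elumwi*, *fea*).
Since the final sound of *zi* is /i/ (a vowel), it takes -uru, giving *ziuru*.

ziuru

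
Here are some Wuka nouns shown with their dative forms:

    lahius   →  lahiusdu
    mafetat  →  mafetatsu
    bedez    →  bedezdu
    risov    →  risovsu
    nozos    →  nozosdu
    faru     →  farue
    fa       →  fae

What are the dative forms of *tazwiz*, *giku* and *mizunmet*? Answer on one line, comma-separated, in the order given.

The pattern is sibilance of the final sound: -du when the stem ends in a sibilant (*lahius*, *bedez*, *nozos*); -su when the stem ends in a non-sibilant consonant (*mafetat*, *risov*); -e when the stem ends in a vowel (*faru*, *fa*).
Since the final sound of *tazwiz* is /z/ (a sibilant), it takes -du, giving *tazwizdu*.
*giku* — final sound /u/ (a vowel) → -e → *gikue*.
The final sound of *mizunmet* is /t/, which is a non-sibilant consonant, so the suffix is -su, giving *mizunmetsu*.

tazwizdu, gikue, mizunmetsu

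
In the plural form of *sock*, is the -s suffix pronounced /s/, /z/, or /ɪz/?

/s/

The stem *sock* ends in a voiceless non-sibilant consonant.
The plural suffix surfaces as /ɪz/ after sibilants, /s/ after other voiceless consonants, and /z/ after other voiced sounds.
So the plural -s on *sock* is pronounced /s/.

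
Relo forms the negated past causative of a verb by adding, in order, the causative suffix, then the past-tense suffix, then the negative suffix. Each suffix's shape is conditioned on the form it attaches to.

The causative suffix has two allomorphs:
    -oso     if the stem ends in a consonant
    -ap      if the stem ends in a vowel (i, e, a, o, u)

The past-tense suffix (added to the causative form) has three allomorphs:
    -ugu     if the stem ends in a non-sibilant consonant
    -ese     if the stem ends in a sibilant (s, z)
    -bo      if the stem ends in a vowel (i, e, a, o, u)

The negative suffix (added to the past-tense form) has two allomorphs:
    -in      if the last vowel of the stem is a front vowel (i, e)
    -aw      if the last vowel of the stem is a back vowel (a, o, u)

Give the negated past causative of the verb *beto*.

The final sound of *beto* is /o/, which is a vowel, so the causative suffix is -ap, giving *betoap*.
Since the final sound of the causative form *betoap* is /p/ (a non-sibilant consonant), it takes -ugu, giving *betoapugu*.
The past-tense form *betoapugu*: last vowel = /u/, a back vowel → -aw → *betoapuguaw*.

betoapuguaw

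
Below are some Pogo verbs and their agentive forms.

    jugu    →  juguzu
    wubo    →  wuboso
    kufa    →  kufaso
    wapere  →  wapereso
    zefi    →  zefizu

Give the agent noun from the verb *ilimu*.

The alternation tracks the last vowel of the stem — -zu when the last vowel of the stem is a high vowel (*jugu*, *zefi*); -so when the last vowel of the stem is a non-high vowel (*wubo*, *kufa*, *wapere*).
*ilimu* — last vowel /u/ (a high vowel) → -zu → *ilimuzu*.

ilimuzu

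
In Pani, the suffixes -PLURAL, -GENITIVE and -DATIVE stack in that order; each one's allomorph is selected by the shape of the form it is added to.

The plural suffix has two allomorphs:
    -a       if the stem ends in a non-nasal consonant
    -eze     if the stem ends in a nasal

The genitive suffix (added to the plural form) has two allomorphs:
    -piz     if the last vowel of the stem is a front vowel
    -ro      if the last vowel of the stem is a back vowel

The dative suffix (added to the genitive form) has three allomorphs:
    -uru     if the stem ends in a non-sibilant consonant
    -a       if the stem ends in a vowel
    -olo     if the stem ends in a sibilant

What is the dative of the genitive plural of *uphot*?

uphotaroa

The final consonant of *uphot* is /t/, which is non-nasal, so the plural suffix is -a, giving *uphota*.
The plural form *uphota* — last vowel /a/ (a back vowel) → -ro → *uphotaro*.
The genitive form *uphotaro* — final sound /o/ (a vowel) → -a → *uphotaroa*.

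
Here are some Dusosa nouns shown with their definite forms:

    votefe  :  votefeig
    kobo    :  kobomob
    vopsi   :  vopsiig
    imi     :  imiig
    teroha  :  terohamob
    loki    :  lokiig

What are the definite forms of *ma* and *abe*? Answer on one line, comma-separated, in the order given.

The pattern is front/back vowel harmony: -ig when the last vowel of the stem is a front vowel (*votefe*, *vopsi*, *imi*, *loki*); -mob when the last vowel of the stem is a back vowel (*kobo*, *teroha*).
Since the last vowel of *ma* is /a/ (a back vowel), it takes -mob, giving *mamob*.
*abe*: last vowel = /e/, a front vowel → -ig → *abeig*.

mamob, abeig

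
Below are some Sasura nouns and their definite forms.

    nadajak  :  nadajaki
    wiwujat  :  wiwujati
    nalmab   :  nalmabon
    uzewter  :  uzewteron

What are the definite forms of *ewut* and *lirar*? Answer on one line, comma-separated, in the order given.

Looking at the final consonant of each stem: -i when the stem ends in a voiceless consonant (*nadajak*, *wiwujat*); -on when the stem ends in a voiced consonant (*nalmab*, *uzewter*).
The final consonant of *ewut* is /t/, which is voiceless, so the suffix is -i, giving *ewuti*.
*lirar* — final consonant /r/ (voiced) → -on → *liraron*.

ewuti, liraron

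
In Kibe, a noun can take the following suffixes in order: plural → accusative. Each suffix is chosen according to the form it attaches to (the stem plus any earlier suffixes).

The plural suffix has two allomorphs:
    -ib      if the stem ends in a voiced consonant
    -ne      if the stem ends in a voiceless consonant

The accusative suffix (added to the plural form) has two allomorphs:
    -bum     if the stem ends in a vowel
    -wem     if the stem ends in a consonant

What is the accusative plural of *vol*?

*vol*: final consonant = /l/, voiced → -ib → *volib*.
Since the final sound of the plural form *volib* is /b/ (a consonant), it takes -wem, giving *volibwem*.

volibwem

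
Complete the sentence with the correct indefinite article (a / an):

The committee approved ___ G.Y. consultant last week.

a

The indefinite article is chosen by the initial *sound* of the following word, not its spelling.
The initialism *G.Y.* is read letter by letter; the first letter, G, is pronounced /dʒiː/, which begins with a consonant sound.
So the article is *a*: The committee approved a G.Y. consultant last week.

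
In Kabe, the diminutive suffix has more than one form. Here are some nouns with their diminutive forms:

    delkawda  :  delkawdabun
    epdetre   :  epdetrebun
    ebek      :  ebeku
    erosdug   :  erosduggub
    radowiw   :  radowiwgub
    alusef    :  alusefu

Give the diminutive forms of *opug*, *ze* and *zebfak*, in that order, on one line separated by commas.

opuggub, zebun, zebfaku

Looking at the final sound of each stem: -u when the stem ends in a voiceless consonant (*ebek*, *alusef*); -gub when the stem ends in a voiced consonant (*erosdug*, *radowiw*); -bun when the stem ends in a vowel (*delkawda*, *epdetre*).
The final sound of *opug* is /g/, which is a voiced consonant, so the suffix is -gub, giving *opuggub*.
The final sound of *ze* is /e/, which is a vowel, so the suffix is -bun, giving *zebun*.
*zebfak*: final sound = /k/, a voiceless consonant → -u → *zebfaku*.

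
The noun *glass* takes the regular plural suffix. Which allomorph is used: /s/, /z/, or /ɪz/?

The stem *glass* ends in a sibilant (/s, z, ʃ, ʒ, tʃ, dʒ/).
The plural suffix surfaces as /ɪz/ after sibilants, /s/ after other voiceless consonants, and /z/ after other voiced sounds.
So the plural -s on *glass* is pronounced /ɪz/.

/ɪz/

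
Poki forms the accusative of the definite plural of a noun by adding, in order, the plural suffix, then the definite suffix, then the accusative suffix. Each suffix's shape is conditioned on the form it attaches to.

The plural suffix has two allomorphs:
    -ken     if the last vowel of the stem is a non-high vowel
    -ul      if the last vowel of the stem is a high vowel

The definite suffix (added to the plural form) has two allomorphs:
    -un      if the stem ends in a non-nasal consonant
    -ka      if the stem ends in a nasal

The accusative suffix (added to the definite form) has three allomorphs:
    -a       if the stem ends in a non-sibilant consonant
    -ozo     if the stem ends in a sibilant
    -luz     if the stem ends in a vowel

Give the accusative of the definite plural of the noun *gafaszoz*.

*gafaszoz*: last vowel = /o/, a non-high vowel → -ken → *gafaszozken*.
The final consonant of the plural form *gafaszozken* is /n/, which is a nasal, so the definite suffix is -ka, giving *gafaszozkenka*.
The definite form *gafaszozkenka* — final sound /a/ (a vowel) → -luz → *gafaszozkenkaluz*.

gafaszozkenkaluz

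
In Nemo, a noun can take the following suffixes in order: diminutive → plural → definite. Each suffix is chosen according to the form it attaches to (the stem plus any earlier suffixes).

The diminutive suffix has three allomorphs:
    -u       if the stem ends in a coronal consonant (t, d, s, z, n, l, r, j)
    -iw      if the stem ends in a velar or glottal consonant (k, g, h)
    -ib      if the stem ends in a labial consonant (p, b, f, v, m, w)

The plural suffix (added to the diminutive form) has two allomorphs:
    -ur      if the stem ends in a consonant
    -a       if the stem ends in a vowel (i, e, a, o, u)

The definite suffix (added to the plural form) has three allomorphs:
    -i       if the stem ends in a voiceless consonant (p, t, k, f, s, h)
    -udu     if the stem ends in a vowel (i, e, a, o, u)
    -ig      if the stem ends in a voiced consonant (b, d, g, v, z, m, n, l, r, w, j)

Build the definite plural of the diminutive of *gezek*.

gezekiwurig

The final consonant of *gezek* is /k/, which is velar/glottal, so the diminutive suffix is -iw, giving *gezekiw*.
The diminutive form *gezekiw*: final sound = /w/, a consonant → -ur → *gezekiwur*.
Since the final sound of the plural form *gezekiwur* is /r/ (a voiced consonant), it takes -ig, giving *gezekiwurig*.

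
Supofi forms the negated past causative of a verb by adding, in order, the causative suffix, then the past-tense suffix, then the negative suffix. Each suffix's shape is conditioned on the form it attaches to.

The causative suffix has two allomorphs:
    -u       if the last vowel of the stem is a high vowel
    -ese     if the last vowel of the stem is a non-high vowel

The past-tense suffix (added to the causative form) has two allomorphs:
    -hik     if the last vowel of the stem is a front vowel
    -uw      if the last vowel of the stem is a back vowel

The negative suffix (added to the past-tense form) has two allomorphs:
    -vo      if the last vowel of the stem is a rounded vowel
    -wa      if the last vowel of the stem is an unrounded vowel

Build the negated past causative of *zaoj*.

zaojesehikwa

Since the last vowel of *zaoj* is /o/ (a non-high vowel), it takes -ese, giving *zaojese*.
The causative form *zaojese*: last vowel = /e/, a front vowel → -hik → *zaojesehik*.
The past-tense form *zaojesehik* — last vowel /i/ (an unrounded vowel) → -wa → *zaojesehikwa*.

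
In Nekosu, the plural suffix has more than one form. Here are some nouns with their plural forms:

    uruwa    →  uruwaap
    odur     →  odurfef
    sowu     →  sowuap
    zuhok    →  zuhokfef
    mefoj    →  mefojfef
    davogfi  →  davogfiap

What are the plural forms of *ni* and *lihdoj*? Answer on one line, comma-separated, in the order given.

Looking at the final sound of each stem: -fef when the stem ends in a consonant (*odur*, *zuhok*, *mefoj*); -ap when the stem ends in a vowel (*uruwa*, *sowu*, *davogfi*).
*ni* — final sound /i/ (a vowel) → -ap → *niap*.
Since the final sound of *lihdoj* is /j/ (a consonant), it takes -fef, giving *lihdojfef*.

niap, lihdojfef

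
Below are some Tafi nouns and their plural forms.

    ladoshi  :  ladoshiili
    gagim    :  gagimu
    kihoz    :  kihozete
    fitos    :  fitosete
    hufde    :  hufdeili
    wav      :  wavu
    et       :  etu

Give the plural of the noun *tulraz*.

tulrazete

The alternation tracks the final sound of the stem — -ete when the stem ends in a sibilant (*kihoz*, *fitos*); -u when the stem ends in a non-sibilant consonant (*gagim*, *wav*, *et*); -ili when the stem ends in a vowel (*ladoshi*, *hufde*).
Since the final sound of *tulraz* is /z/ (a sibilant), it takes -ete, giving *tulrazete*.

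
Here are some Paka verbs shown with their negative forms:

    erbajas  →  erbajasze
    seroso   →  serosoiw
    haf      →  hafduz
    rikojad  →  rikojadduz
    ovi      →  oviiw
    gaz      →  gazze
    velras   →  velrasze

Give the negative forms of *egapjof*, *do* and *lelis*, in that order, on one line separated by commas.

Looking at the final sound of each stem: -ze when the stem ends in a sibilant (*erbajas*, *gaz*, *velras*); -duz when the stem ends in a non-sibilant consonant (*haf*, *rikojad*); -iw when the stem ends in a vowel (*seroso*, *ovi*).
The final sound of *egapjof* is /f/, which is a non-sibilant consonant, so the suffix is -duz, giving *egapjofduz*.
The final sound of *do* is /o/, which is a vowel, so the suffix is -iw, giving *doiw*.
*lelis*: final sound = /s/, a sibilant → -ze → *lelisze*.

egapjofduz, doiw, lelisze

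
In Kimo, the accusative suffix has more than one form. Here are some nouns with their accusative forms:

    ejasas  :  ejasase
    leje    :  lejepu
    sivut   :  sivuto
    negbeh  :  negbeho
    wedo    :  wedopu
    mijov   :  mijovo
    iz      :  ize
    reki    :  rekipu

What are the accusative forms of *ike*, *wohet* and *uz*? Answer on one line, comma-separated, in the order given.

ikepu, woheto, uze

Looking at the final sound of each stem: -e when the stem ends in a sibilant (*ejasas*, *iz*); -o when the stem ends in a non-sibilant consonant (*sivut*, *negbeh*, *mijov*); -pu when the stem ends in a vowel (*leje*, *wedo*, *reki*).
Since the final sound of *ike* is /e/ (a vowel), it takes -pu, giving *ikepu*.
The final sound of *wohet* is /t/, which is a non-sibilant consonant, so the suffix is -o, giving *woheto*.
*uz*: final sound = /z/, a sibilant → -e → *uze*.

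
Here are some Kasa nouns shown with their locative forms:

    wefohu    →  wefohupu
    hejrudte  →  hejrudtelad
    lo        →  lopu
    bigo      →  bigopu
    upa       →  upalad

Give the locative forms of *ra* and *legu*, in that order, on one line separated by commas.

ralad, legupu

The suffix is conditioned by the last vowel: -pu when the last vowel of the stem is a rounded vowel (*wefohu*, *lo*, *bigo*); -lad when the last vowel of the stem is an unrounded vowel (*hejrudte*, *upa*).
The last vowel of *ra* is /a/, which is an unrounded vowel, so the suffix is -lad, giving *ralad*.
The last vowel of *legu* is /u/, which is a rounded vowel, so the suffix is -pu, giving *legupu*.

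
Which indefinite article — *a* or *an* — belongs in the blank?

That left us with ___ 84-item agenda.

an

The indefinite article is chosen by the initial *sound* of the following word, not its spelling.
The number *84* is spoken "eighty-…", beginning with /ˈeɪti/ — a vowel sound.
So the article is *an*: That left us with an 84-item agenda.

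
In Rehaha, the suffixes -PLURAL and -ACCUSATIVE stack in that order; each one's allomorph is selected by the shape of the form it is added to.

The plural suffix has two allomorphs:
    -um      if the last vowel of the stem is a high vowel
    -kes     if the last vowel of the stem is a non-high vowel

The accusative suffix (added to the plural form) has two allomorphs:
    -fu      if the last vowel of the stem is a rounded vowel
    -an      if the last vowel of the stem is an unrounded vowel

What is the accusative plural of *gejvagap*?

*gejvagap*: last vowel = /a/, a non-high vowel → -kes → *gejvagapkes*.
The plural form *gejvagapkes*: last vowel = /e/, an unrounded vowel → -an → *gejvagapkesan*.

gejvagapkesan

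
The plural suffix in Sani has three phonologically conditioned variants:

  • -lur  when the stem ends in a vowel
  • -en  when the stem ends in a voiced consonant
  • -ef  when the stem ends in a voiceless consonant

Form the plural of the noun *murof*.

murofef

Since the final sound of *murof* is /f/ (a voiceless consonant), it takes -ef, giving *murofef*.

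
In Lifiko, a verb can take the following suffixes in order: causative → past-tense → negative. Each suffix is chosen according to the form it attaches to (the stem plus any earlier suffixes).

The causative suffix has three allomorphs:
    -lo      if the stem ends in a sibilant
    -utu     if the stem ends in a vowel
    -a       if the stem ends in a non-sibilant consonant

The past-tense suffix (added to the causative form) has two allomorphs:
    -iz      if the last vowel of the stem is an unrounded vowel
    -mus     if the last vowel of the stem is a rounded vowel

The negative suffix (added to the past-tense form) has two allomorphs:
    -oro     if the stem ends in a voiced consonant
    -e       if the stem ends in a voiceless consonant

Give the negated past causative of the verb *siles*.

sileslomuse

The final sound of *siles* is /s/, which is a sibilant, so the causative suffix is -lo, giving *sileslo*.
Since the last vowel of the causative form *sileslo* is /o/ (a rounded vowel), it takes -mus, giving *sileslomus*.
The past-tense form *sileslomus*: final consonant = /s/, voiceless → -e → *sileslomuse*.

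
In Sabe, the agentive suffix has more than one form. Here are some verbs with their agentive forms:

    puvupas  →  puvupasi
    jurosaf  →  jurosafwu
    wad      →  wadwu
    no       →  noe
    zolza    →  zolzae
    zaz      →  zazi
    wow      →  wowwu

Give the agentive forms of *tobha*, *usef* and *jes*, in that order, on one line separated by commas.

tobhae, usefwu, jesi

The alternation tracks the final sound of the stem — -i when the stem ends in a sibilant (*puvupas*, *zaz*); -wu when the stem ends in a non-sibilant consonant (*jurosaf*, *wad*, *wow*); -e when the stem ends in a vowel (*no*, *zolza*).
Since the final sound of *tobha* is /a/ (a vowel), it takes -e, giving *tobhae*.
*usef* — final sound /f/ (a non-sibilant consonant) → -wu → *usefwu*.
The final sound of *jes* is /s/, which is a sibilant, so the suffix is -i, giving *jesi*.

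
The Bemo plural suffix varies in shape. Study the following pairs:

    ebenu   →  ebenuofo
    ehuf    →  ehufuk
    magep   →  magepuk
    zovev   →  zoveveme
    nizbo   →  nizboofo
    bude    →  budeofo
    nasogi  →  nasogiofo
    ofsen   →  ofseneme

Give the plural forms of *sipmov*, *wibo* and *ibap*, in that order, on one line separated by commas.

The pattern is voicing of the final sound: -uk when the stem ends in a voiceless consonant (*ehuf*, *magep*); -eme when the stem ends in a voiced consonant (*zovev*, *ofsen*); -ofo when the stem ends in a vowel (*ebenu*, *nizbo*, *bude*, *nasogi*).
*sipmov*: final sound = /v/, a voiced consonant → -eme → *sipmoveme*.
*wibo* — final sound /o/ (a vowel) → -ofo → *wiboofo*.
*ibap* — final sound /p/ (a voiceless consonant) → -uk → *ibapuk*.

sipmoveme, wiboofo, ibapuk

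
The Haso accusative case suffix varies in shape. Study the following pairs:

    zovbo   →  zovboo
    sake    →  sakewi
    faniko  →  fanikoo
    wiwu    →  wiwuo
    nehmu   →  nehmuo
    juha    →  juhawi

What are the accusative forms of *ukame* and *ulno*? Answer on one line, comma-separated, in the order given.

Looking at the last vowel of each stem: -o when the last vowel of the stem is a rounded vowel (*zovbo*, *faniko*, *wiwu*, *nehmu*); -wi when the last vowel of the stem is an unrounded vowel (*sake*, *juha*).
*ukame*: last vowel = /e/, an unrounded vowel → -wi → *ukamewi*.
Since the last vowel of *ulno* is /o/ (a rounded vowel), it takes -o, giving *ulnoo*.

ukamewi, ulnoo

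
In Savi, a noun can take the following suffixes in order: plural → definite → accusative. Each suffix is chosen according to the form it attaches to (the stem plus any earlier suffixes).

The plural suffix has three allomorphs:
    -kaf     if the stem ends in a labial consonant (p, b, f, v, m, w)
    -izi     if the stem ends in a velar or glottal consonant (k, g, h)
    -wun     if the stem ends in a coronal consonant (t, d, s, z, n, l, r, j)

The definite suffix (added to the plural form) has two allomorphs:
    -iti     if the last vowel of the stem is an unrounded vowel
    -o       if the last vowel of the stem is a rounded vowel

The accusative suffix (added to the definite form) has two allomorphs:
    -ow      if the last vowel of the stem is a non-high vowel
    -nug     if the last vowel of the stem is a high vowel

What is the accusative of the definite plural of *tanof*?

*tanof*: final consonant = /f/, labial → -kaf → *tanofkaf*.
The plural form *tanofkaf* — last vowel /a/ (an unrounded vowel) → -iti → *tanofkafiti*.
The definite form *tanofkafiti* — last vowel /i/ (a high vowel) → -nug → *tanofkafitinug*.

tanofkafitinug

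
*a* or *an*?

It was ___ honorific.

an

The indefinite article is chosen by the initial *sound* of the following word, not its spelling.
*honorific* begins with the sound /ɒ/ (silent h) — a vowel sound.
So the article is *an*: It was an honorific.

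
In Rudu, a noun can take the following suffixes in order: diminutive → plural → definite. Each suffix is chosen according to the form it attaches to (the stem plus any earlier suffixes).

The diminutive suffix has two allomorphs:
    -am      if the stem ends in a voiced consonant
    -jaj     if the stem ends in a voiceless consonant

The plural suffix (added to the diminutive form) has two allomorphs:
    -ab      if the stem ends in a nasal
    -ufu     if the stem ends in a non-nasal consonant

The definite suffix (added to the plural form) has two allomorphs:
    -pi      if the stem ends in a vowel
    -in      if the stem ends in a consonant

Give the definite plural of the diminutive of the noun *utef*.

utefjajufupi

*utef*: final consonant = /f/, voiceless → -jaj → *utefjaj*.
The diminutive form *utefjaj* — final consonant /j/ (non-nasal) → -ufu → *utefjajufu*.
The final sound of the plural form *utefjajufu* is /u/, which is a vowel, so the definite suffix is -pi, giving *utefjajufupi*.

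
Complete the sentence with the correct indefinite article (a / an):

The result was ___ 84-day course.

an

The indefinite article is chosen by the initial *sound* of the following word, not its spelling.
The number *84* is spoken "eighty-…", beginning with /ˈeɪti/ — a vowel sound.
So the article is *an*: The result was an 84-day course.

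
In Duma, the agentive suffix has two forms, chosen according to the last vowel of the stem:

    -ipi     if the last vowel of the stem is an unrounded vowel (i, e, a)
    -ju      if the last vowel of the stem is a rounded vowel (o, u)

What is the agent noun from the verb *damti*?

damtiipi

*damti*: last vowel = /i/, an unrounded vowel → -ipi → *damtiipi*.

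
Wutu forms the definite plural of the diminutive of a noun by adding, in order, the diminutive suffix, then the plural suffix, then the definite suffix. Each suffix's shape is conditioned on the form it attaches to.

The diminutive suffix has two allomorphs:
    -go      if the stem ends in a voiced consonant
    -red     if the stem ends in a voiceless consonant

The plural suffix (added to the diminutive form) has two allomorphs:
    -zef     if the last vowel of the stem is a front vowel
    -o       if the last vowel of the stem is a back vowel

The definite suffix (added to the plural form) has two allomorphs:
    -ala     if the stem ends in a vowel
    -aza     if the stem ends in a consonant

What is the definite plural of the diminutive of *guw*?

Since the final consonant of *guw* is /w/ (voiced), it takes -go, giving *guwgo*.
The last vowel of the diminutive form *guwgo* is /o/, which is a back vowel, so the plural suffix is -o, giving *guwgoo*.
The final sound of the plural form *guwgoo* is /o/, which is a vowel, so the definite suffix is -ala, giving *guwgooala*.

guwgooala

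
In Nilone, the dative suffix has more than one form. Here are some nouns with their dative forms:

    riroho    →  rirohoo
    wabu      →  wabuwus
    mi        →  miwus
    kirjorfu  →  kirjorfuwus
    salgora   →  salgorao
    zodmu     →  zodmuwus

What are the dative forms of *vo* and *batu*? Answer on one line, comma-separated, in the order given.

The pattern is height harmony: -wus when the last vowel of the stem is a high vowel (*wabu*, *mi*, *kirjorfu*, *zodmu*); -o when the last vowel of the stem is a non-high vowel (*riroho*, *salgora*).
The last vowel of *vo* is /o/, which is a non-high vowel, so the suffix is -o, giving *voo*.
Since the last vowel of *batu* is /u/ (a high vowel), it takes -wus, giving *batuwus*.

voo, batuwus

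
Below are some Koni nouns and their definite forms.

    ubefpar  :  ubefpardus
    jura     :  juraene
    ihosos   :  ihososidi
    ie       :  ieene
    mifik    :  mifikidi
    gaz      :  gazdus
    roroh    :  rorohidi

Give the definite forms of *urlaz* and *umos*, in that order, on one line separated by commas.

The suffix is conditioned by the final sound: -idi when the stem ends in a voiceless consonant (*ihosos*, *mifik*, *roroh*); -dus when the stem ends in a voiced consonant (*ubefpar*, *gaz*); -ene when the stem ends in a vowel (*jura*, *ie*).
Since the final sound of *urlaz* is /z/ (a voiced consonant), it takes -dus, giving *urlazdus*.
*umos*: final sound = /s/, a voiceless consonant → -idi → *umosidi*.

urlazdus, umosidi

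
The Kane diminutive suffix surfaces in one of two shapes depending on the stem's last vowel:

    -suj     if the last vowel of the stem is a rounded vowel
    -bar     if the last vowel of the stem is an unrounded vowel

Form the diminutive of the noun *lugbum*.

*lugbum*: last vowel = /u/, a rounded vowel → -suj → *lugbumsuj*.

lugbumsuj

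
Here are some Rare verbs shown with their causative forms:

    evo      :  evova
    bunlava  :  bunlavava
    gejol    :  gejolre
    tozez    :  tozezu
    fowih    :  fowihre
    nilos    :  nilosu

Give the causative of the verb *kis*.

Looking at the final sound of each stem: -u when the stem ends in a sibilant (*tozez*, *nilos*); -re when the stem ends in a non-sibilant consonant (*gejol*, *fowih*); -va when the stem ends in a vowel (*evo*, *bunlava*).
The final sound of *kis* is /s/, which is a sibilant, so the suffix is -u, giving *kisu*.

kisu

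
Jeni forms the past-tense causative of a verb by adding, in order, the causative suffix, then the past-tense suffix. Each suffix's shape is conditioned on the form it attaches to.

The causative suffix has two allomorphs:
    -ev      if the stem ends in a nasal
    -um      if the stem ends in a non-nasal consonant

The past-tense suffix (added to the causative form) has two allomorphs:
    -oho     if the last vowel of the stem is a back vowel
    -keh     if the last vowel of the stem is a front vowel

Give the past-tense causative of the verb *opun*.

opunevkeh

*opun*: final consonant = /n/, a nasal → -ev → *opunev*.
Since the last vowel of the causative form *opunev* is /e/ (a front vowel), it takes -keh, giving *opunevkeh*.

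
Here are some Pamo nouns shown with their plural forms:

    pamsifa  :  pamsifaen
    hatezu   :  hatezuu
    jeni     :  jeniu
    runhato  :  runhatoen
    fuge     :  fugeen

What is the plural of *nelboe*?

nelboeen

The pattern is height harmony: -u when the last vowel of the stem is a high vowel (*hatezu*, *jeni*); -en when the last vowel of the stem is a non-high vowel (*pamsifa*, *runhato*, *fuge*).
*nelboe* — last vowel /e/ (a non-high vowel) → -en → *nelboeen*.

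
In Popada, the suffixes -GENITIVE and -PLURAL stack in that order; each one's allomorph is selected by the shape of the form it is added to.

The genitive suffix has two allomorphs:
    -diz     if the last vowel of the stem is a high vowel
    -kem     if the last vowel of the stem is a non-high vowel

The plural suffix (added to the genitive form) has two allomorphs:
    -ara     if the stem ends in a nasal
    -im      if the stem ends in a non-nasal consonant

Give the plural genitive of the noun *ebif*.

*ebif*: last vowel = /i/, a high vowel → -diz → *ebifdiz*.
Since the final consonant of the genitive form *ebifdiz* is /z/ (non-nasal), it takes -im, giving *ebifdizim*.

ebifdizim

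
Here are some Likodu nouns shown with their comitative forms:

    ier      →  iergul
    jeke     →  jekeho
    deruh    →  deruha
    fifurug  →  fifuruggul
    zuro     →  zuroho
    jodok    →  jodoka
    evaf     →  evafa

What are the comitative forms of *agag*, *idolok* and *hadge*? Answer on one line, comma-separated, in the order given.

The alternation tracks the final sound of the stem — -a when the stem ends in a voiceless consonant (*deruh*, *jodok*, *evaf*); -gul when the stem ends in a voiced consonant (*ier*, *fifurug*); -ho when the stem ends in a vowel (*jeke*, *zuro*).
Since the final sound of *agag* is /g/ (a voiced consonant), it takes -gul, giving *agaggul*.
*idolok* — final sound /k/ (a voiceless consonant) → -a → *idoloka*.
The final sound of *hadge* is /e/, which is a vowel, so the suffix is -ho, giving *hadgeho*.

agaggul, idoloka, hadgeho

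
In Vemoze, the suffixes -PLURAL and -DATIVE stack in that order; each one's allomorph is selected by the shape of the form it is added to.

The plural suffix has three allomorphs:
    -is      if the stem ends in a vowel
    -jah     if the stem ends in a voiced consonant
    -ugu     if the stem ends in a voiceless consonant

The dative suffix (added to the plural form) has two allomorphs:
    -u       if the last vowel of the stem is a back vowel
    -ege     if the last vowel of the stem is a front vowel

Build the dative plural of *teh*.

tehuguu

*teh*: final sound = /h/, a voiceless consonant → -ugu → *tehugu*.
The last vowel of the plural form *tehugu* is /u/, which is a back vowel, so the dative suffix is -u, giving *tehuguu*.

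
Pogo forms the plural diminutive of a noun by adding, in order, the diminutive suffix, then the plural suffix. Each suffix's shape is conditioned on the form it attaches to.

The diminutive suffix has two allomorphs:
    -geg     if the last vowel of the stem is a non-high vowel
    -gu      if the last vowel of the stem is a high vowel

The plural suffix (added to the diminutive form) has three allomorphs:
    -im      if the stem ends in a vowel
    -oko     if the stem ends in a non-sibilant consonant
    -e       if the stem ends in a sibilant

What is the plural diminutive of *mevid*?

*mevid*: last vowel = /i/, a high vowel → -gu → *mevidgu*.
Since the final sound of the diminutive form *mevidgu* is /u/ (a vowel), it takes -im, giving *mevidguim*.

mevidguim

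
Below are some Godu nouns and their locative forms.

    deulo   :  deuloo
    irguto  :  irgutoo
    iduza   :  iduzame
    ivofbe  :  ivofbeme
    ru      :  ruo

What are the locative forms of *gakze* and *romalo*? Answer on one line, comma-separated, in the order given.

gakzeme, romaloo

The suffix is conditioned by the last vowel: -o when the last vowel of the stem is a rounded vowel (*deulo*, *irguto*, *ru*); -me when the last vowel of the stem is an unrounded vowel (*iduza*, *ivofbe*).
The last vowel of *gakze* is /e/, which is an unrounded vowel, so the suffix is -me, giving *gakzeme*.
*romalo*: last vowel = /o/, a rounded vowel → -o → *romaloo*.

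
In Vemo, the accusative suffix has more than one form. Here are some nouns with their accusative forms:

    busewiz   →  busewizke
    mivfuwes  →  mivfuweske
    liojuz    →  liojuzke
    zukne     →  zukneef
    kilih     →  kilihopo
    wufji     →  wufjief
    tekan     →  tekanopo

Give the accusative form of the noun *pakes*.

The pattern is sibilance of the final sound: -ke when the stem ends in a sibilant (*busewiz*, *mivfuwes*, *liojuz*); -opo when the stem ends in a non-sibilant consonant (*kilih*, *tekan*); -ef when the stem ends in a vowel (*zukne*, *wufji*).
The final sound of *pakes* is /s/, which is a sibilant, so the suffix is -ke, giving *pakeske*.

pakeske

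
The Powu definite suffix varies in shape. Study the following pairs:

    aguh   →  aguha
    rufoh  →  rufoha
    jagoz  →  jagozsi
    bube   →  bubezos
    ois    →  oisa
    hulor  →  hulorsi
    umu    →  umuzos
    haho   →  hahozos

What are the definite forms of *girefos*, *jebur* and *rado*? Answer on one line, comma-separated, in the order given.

Looking at the final sound of each stem: -a when the stem ends in a voiceless consonant (*aguh*, *rufoh*, *ois*); -si when the stem ends in a voiced consonant (*jagoz*, *hulor*); -zos when the stem ends in a vowel (*bube*, *umu*, *haho*).
The final sound of *girefos* is /s/, which is a voiceless consonant, so the suffix is -a, giving *girefosa*.
Since the final sound of *jebur* is /r/ (a voiced consonant), it takes -si, giving *jebursi*.
*rado* — final sound /o/ (a vowel) → -zos → *radozos*.

girefosa, jebursi, radozos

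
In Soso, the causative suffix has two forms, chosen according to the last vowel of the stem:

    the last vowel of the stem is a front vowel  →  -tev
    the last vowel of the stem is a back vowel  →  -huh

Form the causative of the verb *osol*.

*osol* — last vowel /o/ (a back vowel) → -huh → *osolhuh*.

osolhuh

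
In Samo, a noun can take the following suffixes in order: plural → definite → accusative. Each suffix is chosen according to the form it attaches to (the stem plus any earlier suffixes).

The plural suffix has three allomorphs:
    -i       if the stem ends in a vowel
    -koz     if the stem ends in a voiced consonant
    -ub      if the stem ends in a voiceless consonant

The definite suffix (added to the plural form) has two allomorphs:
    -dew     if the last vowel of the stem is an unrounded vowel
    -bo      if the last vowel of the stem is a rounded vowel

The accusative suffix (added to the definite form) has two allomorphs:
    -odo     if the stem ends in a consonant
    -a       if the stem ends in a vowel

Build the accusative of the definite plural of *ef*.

efubboa

*ef* — final sound /f/ (a voiceless consonant) → -ub → *efub*.
The plural form *efub* — last vowel /u/ (a rounded vowel) → -bo → *efubbo*.
The final sound of the definite form *efubbo* is /o/, which is a vowel, so the accusative suffix is -a, giving *efubboa*.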